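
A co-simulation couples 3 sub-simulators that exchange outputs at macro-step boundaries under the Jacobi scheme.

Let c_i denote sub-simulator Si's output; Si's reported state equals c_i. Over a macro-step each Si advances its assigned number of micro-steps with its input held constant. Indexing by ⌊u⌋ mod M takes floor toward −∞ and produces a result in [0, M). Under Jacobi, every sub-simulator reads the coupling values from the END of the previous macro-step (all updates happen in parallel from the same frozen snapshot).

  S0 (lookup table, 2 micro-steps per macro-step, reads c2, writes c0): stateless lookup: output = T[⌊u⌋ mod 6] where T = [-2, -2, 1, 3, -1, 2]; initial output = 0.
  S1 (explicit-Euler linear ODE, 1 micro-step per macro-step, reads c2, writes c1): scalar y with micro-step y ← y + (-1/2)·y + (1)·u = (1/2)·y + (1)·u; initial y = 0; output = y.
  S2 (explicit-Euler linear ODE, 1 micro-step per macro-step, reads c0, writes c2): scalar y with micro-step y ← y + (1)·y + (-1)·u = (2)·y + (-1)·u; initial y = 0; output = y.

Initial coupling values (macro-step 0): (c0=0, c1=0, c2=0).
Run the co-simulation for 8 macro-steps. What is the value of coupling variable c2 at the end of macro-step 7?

macro 1: S0 reads c2=0 → after 2×micro: -2; S1 reads c2=0 → after 1×micro: 0; S2 reads c0=0 → after 1×micro: 0 ⇒ (c0=-2, c1=0, c2=0)
macro 2: S0 reads c2=0 → after 2×micro: -2; S1 reads c2=0 → after 1×micro: 0; S2 reads c0=-2 → after 1×micro: 2 ⇒ (c0=-2, c1=0, c2=2)
macro 3: S0 reads c2=2 → after 2×micro: 1; S1 reads c2=2 → after 1×micro: 2; S2 reads c0=-2 → after 1×micro: 6 ⇒ (c0=1, c1=2, c2=6)
macro 4: S0 reads c2=6 → after 2×micro: -2; S1 reads c2=6 → after 1×micro: 7; S2 reads c0=1 → after 1×micro: 11 ⇒ (c0=-2, c1=7, c2=11)
macro 5: S0 reads c2=11 → after 2×micro: 2; S1 reads c2=11 → after 1×micro: 29/2; S2 reads c0=-2 → after 1×micro: 24 ⇒ (c0=2, c1=29/2, c2=24)
macro 6: S0 reads c2=24 → after 2×micro: -2; S1 reads c2=24 → after 1×micro: 125/4; S2 reads c0=2 → after 1×micro: 46 ⇒ (c0=-2, c1=125/4, c2=46)
macro 7: S0 reads c2=46 → after 2×micro: -1; S1 reads c2=46 → after 1×micro: 493/8; S2 reads c0=-2 → after 1×micro: 94 ⇒ (c0=-1, c1=493/8, c2=94)
macro 8: S0 reads c2=94 → after 2×micro: -1; S1 reads c2=94 → after 1×micro: 1997/16; S2 reads c0=-1 → after 1×micro: 189 ⇒ (c0=-1, c1=1997/16, c2=189)

c2 at macro-step 7 = 94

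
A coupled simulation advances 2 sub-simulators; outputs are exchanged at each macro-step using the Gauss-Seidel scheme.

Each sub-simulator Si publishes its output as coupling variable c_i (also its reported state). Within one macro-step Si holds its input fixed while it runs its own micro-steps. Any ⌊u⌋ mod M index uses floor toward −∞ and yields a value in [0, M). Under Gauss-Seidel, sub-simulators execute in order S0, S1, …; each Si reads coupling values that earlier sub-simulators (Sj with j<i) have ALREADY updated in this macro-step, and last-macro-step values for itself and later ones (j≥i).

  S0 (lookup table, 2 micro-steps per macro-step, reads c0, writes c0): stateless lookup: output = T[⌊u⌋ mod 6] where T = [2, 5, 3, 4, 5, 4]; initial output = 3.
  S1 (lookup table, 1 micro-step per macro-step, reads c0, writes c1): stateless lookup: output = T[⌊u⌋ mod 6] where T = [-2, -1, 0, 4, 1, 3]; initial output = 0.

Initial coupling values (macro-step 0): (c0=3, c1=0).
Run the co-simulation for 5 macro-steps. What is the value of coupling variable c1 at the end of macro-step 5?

c1 at macro-step 5 = 1

macro 1: S0 reads c0=3 → after 2×micro: 4; S1 reads c0=4 → after 1×micro: 1 ⇒ (c0=4, c1=1)
macro 2: S0 reads c0=4 → after 2×micro: 5; S1 reads c0=5 → after 1×micro: 3 ⇒ (c0=5, c1=3)
macro 3: S0 reads c0=5 → after 2×micro: 4; S1 reads c0=4 → after 1×micro: 1 ⇒ (c0=4, c1=1)
macro 4: S0 reads c0=4 → after 2×micro: 5; S1 reads c0=5 → after 1×micro: 3 ⇒ (c0=5, c1=3)
macro 5: S0 reads c0=5 → after 2×micro: 4; S1 reads c0=4 → after 1×micro: 1 ⇒ (c0=4, c1=1)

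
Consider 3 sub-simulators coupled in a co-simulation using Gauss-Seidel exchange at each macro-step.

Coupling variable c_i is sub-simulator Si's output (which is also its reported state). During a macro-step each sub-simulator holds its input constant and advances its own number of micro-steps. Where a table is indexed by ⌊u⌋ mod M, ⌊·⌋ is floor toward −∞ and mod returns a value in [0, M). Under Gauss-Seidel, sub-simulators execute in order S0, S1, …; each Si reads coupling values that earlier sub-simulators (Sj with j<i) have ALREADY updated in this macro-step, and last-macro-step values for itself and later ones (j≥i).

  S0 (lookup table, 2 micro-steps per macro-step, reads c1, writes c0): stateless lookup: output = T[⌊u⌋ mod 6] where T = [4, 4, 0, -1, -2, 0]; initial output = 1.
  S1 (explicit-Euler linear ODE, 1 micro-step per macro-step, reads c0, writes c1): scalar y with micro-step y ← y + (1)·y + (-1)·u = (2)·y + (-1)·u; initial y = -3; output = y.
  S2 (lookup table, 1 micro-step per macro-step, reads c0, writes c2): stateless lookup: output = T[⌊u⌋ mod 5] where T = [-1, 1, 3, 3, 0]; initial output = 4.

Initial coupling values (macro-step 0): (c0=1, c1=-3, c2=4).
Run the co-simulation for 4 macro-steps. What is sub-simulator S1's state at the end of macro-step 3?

S1 state at macro-step 3 = -26

macro 1: S0 reads c1=-3 → after 2×micro: -1; S1 reads c0=-1 → after 1×micro: -5; S2 reads c0=-1 → after 1×micro: 0 ⇒ (c0=-1, c1=-5, c2=0)
macro 2: S0 reads c1=-5 → after 2×micro: 4; S1 reads c0=4 → after 1×micro: -14; S2 reads c0=4 → after 1×micro: 0 ⇒ (c0=4, c1=-14, c2=0)
macro 3: S0 reads c1=-14 → after 2×micro: -2; S1 reads c0=-2 → after 1×micro: -26; S2 reads c0=-2 → after 1×micro: 3 ⇒ (c0=-2, c1=-26, c2=3)
macro 4: S0 reads c1=-26 → after 2×micro: -2; S1 reads c0=-2 → after 1×micro: -50; S2 reads c0=-2 → after 1×micro: 3 ⇒ (c0=-2, c1=-50, c2=3)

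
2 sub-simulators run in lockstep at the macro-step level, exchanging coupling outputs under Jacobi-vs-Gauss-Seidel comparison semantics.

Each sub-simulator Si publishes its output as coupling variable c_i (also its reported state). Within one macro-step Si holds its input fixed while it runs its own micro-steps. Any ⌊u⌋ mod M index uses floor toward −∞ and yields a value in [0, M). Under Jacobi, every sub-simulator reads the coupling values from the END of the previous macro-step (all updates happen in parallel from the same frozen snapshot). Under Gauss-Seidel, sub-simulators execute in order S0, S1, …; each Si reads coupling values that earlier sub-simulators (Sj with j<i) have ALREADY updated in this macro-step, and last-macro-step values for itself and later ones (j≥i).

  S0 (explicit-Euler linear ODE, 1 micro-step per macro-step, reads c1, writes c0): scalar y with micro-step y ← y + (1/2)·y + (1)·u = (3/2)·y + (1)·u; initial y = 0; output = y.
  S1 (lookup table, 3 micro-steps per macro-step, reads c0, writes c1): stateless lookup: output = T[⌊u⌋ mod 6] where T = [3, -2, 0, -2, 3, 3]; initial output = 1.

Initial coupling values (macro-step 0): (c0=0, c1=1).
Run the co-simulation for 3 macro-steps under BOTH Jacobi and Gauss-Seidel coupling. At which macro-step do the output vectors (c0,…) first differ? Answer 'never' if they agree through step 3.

first divergence at macro-step: 1

[Jacobi] macro 1: S0 reads c1=1 → after 1×micro: 1; S1 reads c0=0 → after 3×micro: 3 ⇒ (c0=1, c1=3)
[Jacobi] macro 2: S0 reads c1=3 → after 1×micro: 9/2; S1 reads c0=1 → after 3×micro: -2 ⇒ (c0=9/2, c1=-2)
[Jacobi] macro 3: S0 reads c1=-2 → after 1×micro: 19/4; S1 reads c0=9/2 → after 3×micro: 3 ⇒ (c0=19/4, c1=3)
[Gauss-Seidel] macro 1: S0 reads c1=1 → after 1×micro: 1; S1 reads c0=1 → after 3×micro: -2 ⇒ (c0=1, c1=-2)
[Gauss-Seidel] macro 2: S0 reads c1=-2 → after 1×micro: -1/2; S1 reads c0=-1/2 → after 3×micro: 3 ⇒ (c0=-1/2, c1=3)
[Gauss-Seidel] macro 3: S0 reads c1=3 → after 1×micro: 9/4; S1 reads c0=9/4 → after 3×micro: 0 ⇒ (c0=9/4, c1=0)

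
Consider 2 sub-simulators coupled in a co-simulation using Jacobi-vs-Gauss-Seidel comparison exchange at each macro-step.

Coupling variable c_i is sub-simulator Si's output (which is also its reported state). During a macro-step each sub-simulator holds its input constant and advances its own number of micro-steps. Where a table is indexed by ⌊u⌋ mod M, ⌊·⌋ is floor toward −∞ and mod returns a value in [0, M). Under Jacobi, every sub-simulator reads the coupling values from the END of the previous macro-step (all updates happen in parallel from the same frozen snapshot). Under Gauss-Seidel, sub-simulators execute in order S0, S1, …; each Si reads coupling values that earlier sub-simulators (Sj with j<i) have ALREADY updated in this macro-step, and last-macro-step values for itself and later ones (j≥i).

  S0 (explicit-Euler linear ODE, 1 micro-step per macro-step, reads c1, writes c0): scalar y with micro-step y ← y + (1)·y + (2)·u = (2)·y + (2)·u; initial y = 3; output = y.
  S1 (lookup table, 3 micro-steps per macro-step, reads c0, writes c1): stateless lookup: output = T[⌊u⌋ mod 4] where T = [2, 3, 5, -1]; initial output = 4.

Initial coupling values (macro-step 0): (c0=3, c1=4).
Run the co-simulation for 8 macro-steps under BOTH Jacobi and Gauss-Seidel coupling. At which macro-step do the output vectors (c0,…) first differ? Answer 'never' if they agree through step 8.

first divergence at macro-step: 1

[Jacobi] macro 1: S0 reads c1=4 → after 1×micro: 14; S1 reads c0=3 → after 3×micro: -1 ⇒ (c0=14, c1=-1)
[Jacobi] macro 2: S0 reads c1=-1 → after 1×micro: 26; S1 reads c0=14 → after 3×micro: 5 ⇒ (c0=26, c1=5)
[Jacobi] macro 3: S0 reads c1=5 → after 1×micro: 62; S1 reads c0=26 → after 3×micro: 5 ⇒ (c0=62, c1=5)
[Jacobi] macro 4: S0 reads c1=5 → after 1×micro: 134; S1 reads c0=62 → after 3×micro: 5 ⇒ (c0=134, c1=5)
[Jacobi] macro 5: S0 reads c1=5 → after 1×micro: 278; S1 reads c0=134 → after 3×micro: 5 ⇒ (c0=278, c1=5)
[Jacobi] macro 6: S0 reads c1=5 → after 1×micro: 566; S1 reads c0=278 → after 3×micro: 5 ⇒ (c0=566, c1=5)
[Jacobi] macro 7: S0 reads c1=5 → after 1×micro: 1142; S1 reads c0=566 → after 3×micro: 5 ⇒ (c0=1142, c1=5)
[Jacobi] macro 8: S0 reads c1=5 → after 1×micro: 2294; S1 reads c0=1142 → after 3×micro: 5 ⇒ (c0=2294, c1=5)
[Gauss-Seidel] macro 1: S0 reads c1=4 → after 1×micro: 14; S1 reads c0=14 → after 3×micro: 5 ⇒ (c0=14, c1=5)
[Gauss-Seidel] macro 2: S0 reads c1=5 → after 1×micro: 38; S1 reads c0=38 → after 3×micro: 5 ⇒ (c0=38, c1=5)
[Gauss-Seidel] macro 3: S0 reads c1=5 → after 1×micro: 86; S1 reads c0=86 → after 3×micro: 5 ⇒ (c0=86, c1=5)
[Gauss-Seidel] macro 4: S0 reads c1=5 → after 1×micro: 182; S1 reads c0=182 → after 3×micro: 5 ⇒ (c0=182, c1=5)
[Gauss-Seidel] macro 5: S0 reads c1=5 → after 1×micro: 374; S1 reads c0=374 → after 3×micro: 5 ⇒ (c0=374, c1=5)
[Gauss-Seidel] macro 6: S0 reads c1=5 → after 1×micro: 758; S1 reads c0=758 → after 3×micro: 5 ⇒ (c0=758, c1=5)
[Gauss-Seidel] macro 7: S0 reads c1=5 → after 1×micro: 1526; S1 reads c0=1526 → after 3×micro: 5 ⇒ (c0=1526, c1=5)
[Gauss-Seidel] macro 8: S0 reads c1=5 → after 1×micro: 3062; S1 reads c0=3062 → after 3×micro: 5 ⇒ (c0=3062, c1=5)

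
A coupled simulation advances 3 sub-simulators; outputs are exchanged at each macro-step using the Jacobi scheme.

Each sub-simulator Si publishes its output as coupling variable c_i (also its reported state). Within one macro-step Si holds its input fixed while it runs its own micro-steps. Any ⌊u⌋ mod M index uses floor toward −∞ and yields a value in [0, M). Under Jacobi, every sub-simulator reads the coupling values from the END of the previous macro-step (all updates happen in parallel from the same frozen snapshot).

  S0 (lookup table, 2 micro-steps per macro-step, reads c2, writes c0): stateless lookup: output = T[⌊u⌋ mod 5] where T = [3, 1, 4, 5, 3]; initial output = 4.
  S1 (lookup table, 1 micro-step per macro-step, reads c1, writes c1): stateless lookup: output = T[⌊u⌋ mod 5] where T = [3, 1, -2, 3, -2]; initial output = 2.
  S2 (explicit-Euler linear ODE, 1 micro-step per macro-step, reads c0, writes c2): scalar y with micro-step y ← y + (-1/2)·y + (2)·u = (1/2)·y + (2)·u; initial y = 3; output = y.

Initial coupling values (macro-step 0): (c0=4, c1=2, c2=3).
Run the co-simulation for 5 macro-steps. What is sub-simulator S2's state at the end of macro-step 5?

S2 state at macro-step 5 = 523/32

macro 1: S0 reads c2=3 → after 2×micro: 5; S1 reads c1=2 → after 1×micro: -2; S2 reads c0=4 → after 1×micro: 19/2 ⇒ (c0=5, c1=-2, c2=19/2)
macro 2: S0 reads c2=19/2 → after 2×micro: 3; S1 reads c1=-2 → after 1×micro: 3; S2 reads c0=5 → after 1×micro: 59/4 ⇒ (c0=3, c1=3, c2=59/4)
macro 3: S0 reads c2=59/4 → after 2×micro: 3; S1 reads c1=3 → after 1×micro: 3; S2 reads c0=3 → after 1×micro: 107/8 ⇒ (c0=3, c1=3, c2=107/8)
macro 4: S0 reads c2=107/8 → after 2×micro: 5; S1 reads c1=3 → after 1×micro: 3; S2 reads c0=3 → after 1×micro: 203/16 ⇒ (c0=5, c1=3, c2=203/16)
macro 5: S0 reads c2=203/16 → after 2×micro: 4; S1 reads c1=3 → after 1×micro: 3; S2 reads c0=5 → after 1×micro: 523/32 ⇒ (c0=4, c1=3, c2=523/32)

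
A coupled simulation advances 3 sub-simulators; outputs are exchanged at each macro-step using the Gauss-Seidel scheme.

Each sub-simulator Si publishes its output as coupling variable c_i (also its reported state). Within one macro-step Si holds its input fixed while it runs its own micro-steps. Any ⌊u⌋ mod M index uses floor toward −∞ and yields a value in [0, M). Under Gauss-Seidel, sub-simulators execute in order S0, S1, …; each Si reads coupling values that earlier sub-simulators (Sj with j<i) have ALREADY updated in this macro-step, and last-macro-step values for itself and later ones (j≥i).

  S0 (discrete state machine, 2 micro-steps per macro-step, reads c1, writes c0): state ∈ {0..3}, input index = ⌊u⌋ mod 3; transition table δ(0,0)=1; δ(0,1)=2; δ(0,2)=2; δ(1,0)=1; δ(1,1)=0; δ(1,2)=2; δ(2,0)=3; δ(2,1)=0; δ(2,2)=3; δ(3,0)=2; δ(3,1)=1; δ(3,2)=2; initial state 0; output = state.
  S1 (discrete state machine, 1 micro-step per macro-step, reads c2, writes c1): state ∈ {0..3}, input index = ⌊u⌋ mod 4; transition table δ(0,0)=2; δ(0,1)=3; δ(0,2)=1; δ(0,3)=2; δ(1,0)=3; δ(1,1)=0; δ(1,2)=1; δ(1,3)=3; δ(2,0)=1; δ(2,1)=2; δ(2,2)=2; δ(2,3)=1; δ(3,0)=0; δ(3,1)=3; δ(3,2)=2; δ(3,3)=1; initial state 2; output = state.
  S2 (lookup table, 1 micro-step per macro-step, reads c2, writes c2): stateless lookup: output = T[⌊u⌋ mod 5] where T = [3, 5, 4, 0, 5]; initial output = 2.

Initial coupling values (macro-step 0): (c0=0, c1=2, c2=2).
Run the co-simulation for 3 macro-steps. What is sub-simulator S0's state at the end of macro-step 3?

macro 1: S0 reads c1=2 → after 2×micro: 3; S1 reads c2=2 → after 1×micro: 2; S2 reads c2=2 → after 1×micro: 4 ⇒ (c0=3, c1=2, c2=4)
macro 2: S0 reads c1=2 → after 2×micro: 3; S1 reads c2=4 → after 1×micro: 1; S2 reads c2=4 → after 1×micro: 5 ⇒ (c0=3, c1=1, c2=5)
macro 3: S0 reads c1=1 → after 2×micro: 0; S1 reads c2=5 → after 1×micro: 0; S2 reads c2=5 → after 1×micro: 3 ⇒ (c0=0, c1=0, c2=3)

S0 state at macro-step 3 = 0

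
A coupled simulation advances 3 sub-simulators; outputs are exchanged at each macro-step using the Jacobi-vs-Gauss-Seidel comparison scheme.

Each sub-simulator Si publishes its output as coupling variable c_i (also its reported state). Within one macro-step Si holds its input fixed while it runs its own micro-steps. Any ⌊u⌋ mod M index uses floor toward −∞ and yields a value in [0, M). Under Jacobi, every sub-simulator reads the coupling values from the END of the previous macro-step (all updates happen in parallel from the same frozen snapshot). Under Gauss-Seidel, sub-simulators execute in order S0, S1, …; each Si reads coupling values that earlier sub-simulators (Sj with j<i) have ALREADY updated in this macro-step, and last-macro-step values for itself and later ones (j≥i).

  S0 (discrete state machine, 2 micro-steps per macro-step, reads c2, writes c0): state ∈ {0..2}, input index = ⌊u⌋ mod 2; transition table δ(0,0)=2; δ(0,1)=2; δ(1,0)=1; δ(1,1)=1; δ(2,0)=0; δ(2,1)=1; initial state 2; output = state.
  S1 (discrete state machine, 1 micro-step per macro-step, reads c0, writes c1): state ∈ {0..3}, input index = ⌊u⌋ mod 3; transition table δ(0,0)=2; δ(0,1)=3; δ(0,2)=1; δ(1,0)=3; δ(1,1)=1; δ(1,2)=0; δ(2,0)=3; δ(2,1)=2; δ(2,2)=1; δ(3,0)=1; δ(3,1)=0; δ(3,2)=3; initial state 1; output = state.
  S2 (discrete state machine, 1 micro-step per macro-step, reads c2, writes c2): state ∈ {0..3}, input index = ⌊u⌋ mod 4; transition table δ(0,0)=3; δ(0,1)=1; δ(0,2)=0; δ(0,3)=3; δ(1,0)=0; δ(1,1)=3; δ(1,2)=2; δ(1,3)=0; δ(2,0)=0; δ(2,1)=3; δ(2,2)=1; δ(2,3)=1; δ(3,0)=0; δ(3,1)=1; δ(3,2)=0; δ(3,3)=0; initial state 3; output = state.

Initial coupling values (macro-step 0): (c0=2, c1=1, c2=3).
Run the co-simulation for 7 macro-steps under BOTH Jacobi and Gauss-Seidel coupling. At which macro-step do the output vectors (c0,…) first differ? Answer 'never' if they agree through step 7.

first divergence at macro-step: 1

[Jacobi] macro 1: S0 reads c2=3 → after 2×micro: 1; S1 reads c0=2 → after 1×micro: 0; S2 reads c2=3 → after 1×micro: 0 ⇒ (c0=1, c1=0, c2=0)
[Jacobi] macro 2: S0 reads c2=0 → after 2×micro: 1; S1 reads c0=1 → after 1×micro: 3; S2 reads c2=0 → after 1×micro: 3 ⇒ (c0=1, c1=3, c2=3)
[Jacobi] macro 3: S0 reads c2=3 → after 2×micro: 1; S1 reads c0=1 → after 1×micro: 0; S2 reads c2=3 → after 1×micro: 0 ⇒ (c0=1, c1=0, c2=0)
[Jacobi] macro 4: S0 reads c2=0 → after 2×micro: 1; S1 reads c0=1 → after 1×micro: 3; S2 reads c2=0 → after 1×micro: 3 ⇒ (c0=1, c1=3, c2=3)
[Jacobi] macro 5: S0 reads c2=3 → after 2×micro: 1; S1 reads c0=1 → after 1×micro: 0; S2 reads c2=3 → after 1×micro: 0 ⇒ (c0=1, c1=0, c2=0)
[Jacobi] macro 6: S0 reads c2=0 → after 2×micro: 1; S1 reads c0=1 → after 1×micro: 3; S2 reads c2=0 → after 1×micro: 3 ⇒ (c0=1, c1=3, c2=3)
[Jacobi] macro 7: S0 reads c2=3 → after 2×micro: 1; S1 reads c0=1 → after 1×micro: 0; S2 reads c2=3 → after 1×micro: 0 ⇒ (c0=1, c1=0, c2=0)
[Gauss-Seidel] macro 1: S0 reads c2=3 → after 2×micro: 1; S1 reads c0=1 → after 1×micro: 1; S2 reads c2=3 → after 1×micro: 0 ⇒ (c0=1, c1=1, c2=0)
[Gauss-Seidel] macro 2: S0 reads c2=0 → after 2×micro: 1; S1 reads c0=1 → after 1×micro: 1; S2 reads c2=0 → after 1×micro: 3 ⇒ (c0=1, c1=1, c2=3)
[Gauss-Seidel] macro 3: S0 reads c2=3 → after 2×micro: 1; S1 reads c0=1 → after 1×micro: 1; S2 reads c2=3 → after 1×micro: 0 ⇒ (c0=1, c1=1, c2=0)
[Gauss-Seidel] macro 4: S0 reads c2=0 → after 2×micro: 1; S1 reads c0=1 → after 1×micro: 1; S2 reads c2=0 → after 1×micro: 3 ⇒ (c0=1, c1=1, c2=3)
[Gauss-Seidel] macro 5: S0 reads c2=3 → after 2×micro: 1; S1 reads c0=1 → after 1×micro: 1; S2 reads c2=3 → after 1×micro: 0 ⇒ (c0=1, c1=1, c2=0)
[Gauss-Seidel] macro 6: S0 reads c2=0 → after 2×micro: 1; S1 reads c0=1 → after 1×micro: 1; S2 reads c2=0 → after 1×micro: 3 ⇒ (c0=1, c1=1, c2=3)
[Gauss-Seidel] macro 7: S0 reads c2=3 → after 2×micro: 1; S1 reads c0=1 → after 1×micro: 1; S2 reads c2=3 → after 1×micro: 0 ⇒ (c0=1, c1=1, c2=0)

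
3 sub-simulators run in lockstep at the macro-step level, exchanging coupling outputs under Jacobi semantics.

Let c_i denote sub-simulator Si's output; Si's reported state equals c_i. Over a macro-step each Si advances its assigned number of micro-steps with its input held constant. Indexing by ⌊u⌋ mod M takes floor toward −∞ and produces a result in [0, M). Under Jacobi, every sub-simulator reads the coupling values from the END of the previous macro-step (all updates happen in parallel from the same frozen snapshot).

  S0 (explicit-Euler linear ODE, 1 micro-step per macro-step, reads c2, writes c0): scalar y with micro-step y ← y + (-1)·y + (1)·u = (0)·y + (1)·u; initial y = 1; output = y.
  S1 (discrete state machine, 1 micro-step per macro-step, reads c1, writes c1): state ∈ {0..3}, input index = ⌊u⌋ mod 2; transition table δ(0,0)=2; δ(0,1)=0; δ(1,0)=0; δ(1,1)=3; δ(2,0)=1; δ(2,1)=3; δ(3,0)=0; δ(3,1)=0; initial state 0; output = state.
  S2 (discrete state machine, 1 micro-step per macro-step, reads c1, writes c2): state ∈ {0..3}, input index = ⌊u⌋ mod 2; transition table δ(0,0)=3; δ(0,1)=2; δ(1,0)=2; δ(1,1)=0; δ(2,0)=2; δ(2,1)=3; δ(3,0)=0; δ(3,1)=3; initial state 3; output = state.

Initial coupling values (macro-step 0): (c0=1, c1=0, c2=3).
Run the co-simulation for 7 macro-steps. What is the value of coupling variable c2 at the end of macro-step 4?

macro 1: S0 reads c2=3 → after 1×micro: 3; S1 reads c1=0 → after 1×micro: 2; S2 reads c1=0 → after 1×micro: 0 ⇒ (c0=3, c1=2, c2=0)
macro 2: S0 reads c2=0 → after 1×micro: 0; S1 reads c1=2 → after 1×micro: 1; S2 reads c1=2 → after 1×micro: 3 ⇒ (c0=0, c1=1, c2=3)
macro 3: S0 reads c2=3 → after 1×micro: 3; S1 reads c1=1 → after 1×micro: 3; S2 reads c1=1 → after 1×micro: 3 ⇒ (c0=3, c1=3, c2=3)
macro 4: S0 reads c2=3 → after 1×micro: 3; S1 reads c1=3 → after 1×micro: 0; S2 reads c1=3 → after 1×micro: 3 ⇒ (c0=3, c1=0, c2=3)
macro 5: S0 reads c2=3 → after 1×micro: 3; S1 reads c1=0 → after 1×micro: 2; S2 reads c1=0 → after 1×micro: 0 ⇒ (c0=3, c1=2, c2=0)
macro 6: S0 reads c2=0 → after 1×micro: 0; S1 reads c1=2 → after 1×micro: 1; S2 reads c1=2 → after 1×micro: 3 ⇒ (c0=0, c1=1, c2=3)
macro 7: S0 reads c2=3 → after 1×micro: 3; S1 reads c1=1 → after 1×micro: 3; S2 reads c1=1 → after 1×micro: 3 ⇒ (c0=3, c1=3, c2=3)

c2 at macro-step 4 = 3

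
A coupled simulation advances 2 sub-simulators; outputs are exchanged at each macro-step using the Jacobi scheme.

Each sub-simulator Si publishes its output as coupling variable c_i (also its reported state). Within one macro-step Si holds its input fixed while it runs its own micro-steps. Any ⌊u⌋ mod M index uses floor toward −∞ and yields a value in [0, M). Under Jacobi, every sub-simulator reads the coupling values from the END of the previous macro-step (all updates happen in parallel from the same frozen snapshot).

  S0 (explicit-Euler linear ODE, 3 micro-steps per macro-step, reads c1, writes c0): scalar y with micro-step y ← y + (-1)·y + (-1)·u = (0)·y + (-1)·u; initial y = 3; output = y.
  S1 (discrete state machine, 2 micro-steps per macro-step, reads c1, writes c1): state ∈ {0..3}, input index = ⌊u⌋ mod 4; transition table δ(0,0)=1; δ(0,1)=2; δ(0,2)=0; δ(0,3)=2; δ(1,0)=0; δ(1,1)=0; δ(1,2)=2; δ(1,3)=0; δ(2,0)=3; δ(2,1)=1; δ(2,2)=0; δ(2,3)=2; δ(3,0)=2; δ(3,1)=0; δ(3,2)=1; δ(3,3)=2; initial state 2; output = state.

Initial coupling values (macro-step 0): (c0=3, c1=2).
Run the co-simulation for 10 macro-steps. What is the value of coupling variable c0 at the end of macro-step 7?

c0 at macro-step 7 = 0

macro 1: S0 reads c1=2 → after 3×micro: -2; S1 reads c1=2 → after 2×micro: 0 ⇒ (c0=-2, c1=0)
macro 2: S0 reads c1=0 → after 3×micro: 0; S1 reads c1=0 → after 2×micro: 0 ⇒ (c0=0, c1=0)
macro 3: S0 reads c1=0 → after 3×micro: 0; S1 reads c1=0 → after 2×micro: 0 ⇒ (c0=0, c1=0)
macro 4: S0 reads c1=0 → after 3×micro: 0; S1 reads c1=0 → after 2×micro: 0 ⇒ (c0=0, c1=0)
macro 5: S0 reads c1=0 → after 3×micro: 0; S1 reads c1=0 → after 2×micro: 0 ⇒ (c0=0, c1=0)
macro 6: S0 reads c1=0 → after 3×micro: 0; S1 reads c1=0 → after 2×micro: 0 ⇒ (c0=0, c1=0)
macro 7: S0 reads c1=0 → after 3×micro: 0; S1 reads c1=0 → after 2×micro: 0 ⇒ (c0=0, c1=0)
macro 8: S0 reads c1=0 → after 3×micro: 0; S1 reads c1=0 → after 2×micro: 0 ⇒ (c0=0, c1=0)
macro 9: S0 reads c1=0 → after 3×micro: 0; S1 reads c1=0 → after 2×micro: 0 ⇒ (c0=0, c1=0)
macro 10: S0 reads c1=0 → after 3×micro: 0; S1 reads c1=0 → after 2×micro: 0 ⇒ (c0=0, c1=0)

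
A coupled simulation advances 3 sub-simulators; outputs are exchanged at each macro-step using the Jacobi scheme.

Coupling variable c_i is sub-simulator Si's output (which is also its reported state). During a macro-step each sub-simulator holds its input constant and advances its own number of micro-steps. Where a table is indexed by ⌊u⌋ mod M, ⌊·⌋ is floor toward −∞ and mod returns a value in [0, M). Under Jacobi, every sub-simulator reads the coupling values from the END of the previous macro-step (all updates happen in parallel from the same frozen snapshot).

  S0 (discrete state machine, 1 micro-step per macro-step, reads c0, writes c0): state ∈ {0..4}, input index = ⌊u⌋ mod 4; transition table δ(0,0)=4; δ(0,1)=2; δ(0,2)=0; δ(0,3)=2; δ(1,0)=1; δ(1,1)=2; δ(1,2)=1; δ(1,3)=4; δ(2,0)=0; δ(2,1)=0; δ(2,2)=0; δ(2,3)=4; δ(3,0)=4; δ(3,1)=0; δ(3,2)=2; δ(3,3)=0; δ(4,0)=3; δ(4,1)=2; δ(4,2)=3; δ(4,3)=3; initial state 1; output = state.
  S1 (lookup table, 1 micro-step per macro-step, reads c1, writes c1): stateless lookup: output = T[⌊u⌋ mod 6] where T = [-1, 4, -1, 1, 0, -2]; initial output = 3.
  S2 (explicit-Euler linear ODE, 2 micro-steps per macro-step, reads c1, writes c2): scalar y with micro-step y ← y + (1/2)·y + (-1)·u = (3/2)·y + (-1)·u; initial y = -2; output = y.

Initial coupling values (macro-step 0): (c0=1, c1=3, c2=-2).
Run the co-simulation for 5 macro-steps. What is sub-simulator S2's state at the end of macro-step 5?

macro 1: S0 reads c0=1 → after 1×micro: 2; S1 reads c1=3 → after 1×micro: 1; S2 reads c1=3 → after 2×micro: -12 ⇒ (c0=2, c1=1, c2=-12)
macro 2: S0 reads c0=2 → after 1×micro: 0; S1 reads c1=1 → after 1×micro: 4; S2 reads c1=1 → after 2×micro: -59/2 ⇒ (c0=0, c1=4, c2=-59/2)
macro 3: S0 reads c0=0 → after 1×micro: 4; S1 reads c1=4 → after 1×micro: 0; S2 reads c1=4 → after 2×micro: -611/8 ⇒ (c0=4, c1=0, c2=-611/8)
macro 4: S0 reads c0=4 → after 1×micro: 3; S1 reads c1=0 → after 1×micro: -1; S2 reads c1=0 → after 2×micro: -5499/32 ⇒ (c0=3, c1=-1, c2=-5499/32)
macro 5: S0 reads c0=3 → after 1×micro: 0; S1 reads c1=-1 → after 1×micro: -2; S2 reads c1=-1 → after 2×micro: -49171/128 ⇒ (c0=0, c1=-2, c2=-49171/128)

S2 state at macro-step 5 = -49171/128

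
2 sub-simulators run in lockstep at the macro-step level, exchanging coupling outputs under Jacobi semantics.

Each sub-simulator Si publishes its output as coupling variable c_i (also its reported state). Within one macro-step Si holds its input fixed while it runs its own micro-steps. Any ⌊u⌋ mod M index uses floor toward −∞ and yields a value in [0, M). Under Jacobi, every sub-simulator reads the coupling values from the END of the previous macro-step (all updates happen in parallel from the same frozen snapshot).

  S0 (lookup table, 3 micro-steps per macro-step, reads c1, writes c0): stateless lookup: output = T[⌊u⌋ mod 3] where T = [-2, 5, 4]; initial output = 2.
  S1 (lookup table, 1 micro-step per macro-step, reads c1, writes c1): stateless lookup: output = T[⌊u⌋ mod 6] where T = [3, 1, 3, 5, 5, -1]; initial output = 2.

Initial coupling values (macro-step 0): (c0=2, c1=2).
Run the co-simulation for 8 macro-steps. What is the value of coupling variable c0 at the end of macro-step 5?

c0 at macro-step 5 = 4

macro 1: S0 reads c1=2 → after 3×micro: 4; S1 reads c1=2 → after 1×micro: 3 ⇒ (c0=4, c1=3)
macro 2: S0 reads c1=3 → after 3×micro: -2; S1 reads c1=3 → after 1×micro: 5 ⇒ (c0=-2, c1=5)
macro 3: S0 reads c1=5 → after 3×micro: 4; S1 reads c1=5 → after 1×micro: -1 ⇒ (c0=4, c1=-1)
macro 4: S0 reads c1=-1 → after 3×micro: 4; S1 reads c1=-1 → after 1×micro: -1 ⇒ (c0=4, c1=-1)
macro 5: S0 reads c1=-1 → after 3×micro: 4; S1 reads c1=-1 → after 1×micro: -1 ⇒ (c0=4, c1=-1)
macro 6: S0 reads c1=-1 → after 3×micro: 4; S1 reads c1=-1 → after 1×micro: -1 ⇒ (c0=4, c1=-1)
macro 7: S0 reads c1=-1 → after 3×micro: 4; S1 reads c1=-1 → after 1×micro: -1 ⇒ (c0=4, c1=-1)
macro 8: S0 reads c1=-1 → after 3×micro: 4; S1 reads c1=-1 → after 1×micro: -1 ⇒ (c0=4, c1=-1)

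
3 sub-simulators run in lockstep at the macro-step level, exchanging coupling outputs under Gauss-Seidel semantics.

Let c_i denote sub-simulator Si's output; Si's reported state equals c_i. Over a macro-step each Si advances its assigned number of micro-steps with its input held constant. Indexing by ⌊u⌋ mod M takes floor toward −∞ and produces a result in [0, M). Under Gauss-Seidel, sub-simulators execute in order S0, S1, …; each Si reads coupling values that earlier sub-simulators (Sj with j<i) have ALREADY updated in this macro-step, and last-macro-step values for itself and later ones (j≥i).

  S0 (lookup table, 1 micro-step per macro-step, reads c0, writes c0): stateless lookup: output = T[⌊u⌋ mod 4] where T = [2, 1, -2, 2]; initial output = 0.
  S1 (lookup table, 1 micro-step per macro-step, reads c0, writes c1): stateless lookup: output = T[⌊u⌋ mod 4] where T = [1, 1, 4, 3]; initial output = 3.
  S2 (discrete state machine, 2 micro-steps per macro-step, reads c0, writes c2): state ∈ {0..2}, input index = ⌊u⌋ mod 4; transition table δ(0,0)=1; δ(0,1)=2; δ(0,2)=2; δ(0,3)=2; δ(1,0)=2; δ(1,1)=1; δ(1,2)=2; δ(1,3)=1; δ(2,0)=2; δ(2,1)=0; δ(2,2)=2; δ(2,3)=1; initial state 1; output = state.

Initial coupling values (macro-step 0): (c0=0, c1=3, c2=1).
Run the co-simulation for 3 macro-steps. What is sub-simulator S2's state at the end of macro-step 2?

macro 1: S0 reads c0=0 → after 1×micro: 2; S1 reads c0=2 → after 1×micro: 4; S2 reads c0=2 → after 2×micro: 2 ⇒ (c0=2, c1=4, c2=2)
macro 2: S0 reads c0=2 → after 1×micro: -2; S1 reads c0=-2 → after 1×micro: 4; S2 reads c0=-2 → after 2×micro: 2 ⇒ (c0=-2, c1=4, c2=2)
macro 3: S0 reads c0=-2 → after 1×micro: -2; S1 reads c0=-2 → after 1×micro: 4; S2 reads c0=-2 → after 2×micro: 2 ⇒ (c0=-2, c1=4, c2=2)

S2 state at macro-step 2 = 2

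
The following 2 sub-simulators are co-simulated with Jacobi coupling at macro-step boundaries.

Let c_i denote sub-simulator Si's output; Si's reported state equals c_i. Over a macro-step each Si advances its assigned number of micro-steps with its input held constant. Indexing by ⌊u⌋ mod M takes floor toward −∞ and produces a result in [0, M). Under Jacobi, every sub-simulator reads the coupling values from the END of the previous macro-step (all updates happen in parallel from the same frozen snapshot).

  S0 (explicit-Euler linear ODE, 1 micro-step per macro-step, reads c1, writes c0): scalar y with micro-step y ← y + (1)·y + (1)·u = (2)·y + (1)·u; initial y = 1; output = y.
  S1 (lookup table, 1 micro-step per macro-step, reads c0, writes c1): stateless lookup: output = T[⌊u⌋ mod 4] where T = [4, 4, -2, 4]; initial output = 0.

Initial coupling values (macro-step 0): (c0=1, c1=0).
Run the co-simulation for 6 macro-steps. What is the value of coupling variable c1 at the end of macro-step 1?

macro 1: S0 reads c1=0 → after 1×micro: 2; S1 reads c0=1 → after 1×micro: 4 ⇒ (c0=2, c1=4)
macro 2: S0 reads c1=4 → after 1×micro: 8; S1 reads c0=2 → after 1×micro: -2 ⇒ (c0=8, c1=-2)
macro 3: S0 reads c1=-2 → after 1×micro: 14; S1 reads c0=8 → after 1×micro: 4 ⇒ (c0=14, c1=4)
macro 4: S0 reads c1=4 → after 1×micro: 32; S1 reads c0=14 → after 1×micro: -2 ⇒ (c0=32, c1=-2)
macro 5: S0 reads c1=-2 → after 1×micro: 62; S1 reads c0=32 → after 1×micro: 4 ⇒ (c0=62, c1=4)
macro 6: S0 reads c1=4 → after 1×micro: 128; S1 reads c0=62 → after 1×micro: -2 ⇒ (c0=128, c1=-2)

c1 at macro-step 1 = 4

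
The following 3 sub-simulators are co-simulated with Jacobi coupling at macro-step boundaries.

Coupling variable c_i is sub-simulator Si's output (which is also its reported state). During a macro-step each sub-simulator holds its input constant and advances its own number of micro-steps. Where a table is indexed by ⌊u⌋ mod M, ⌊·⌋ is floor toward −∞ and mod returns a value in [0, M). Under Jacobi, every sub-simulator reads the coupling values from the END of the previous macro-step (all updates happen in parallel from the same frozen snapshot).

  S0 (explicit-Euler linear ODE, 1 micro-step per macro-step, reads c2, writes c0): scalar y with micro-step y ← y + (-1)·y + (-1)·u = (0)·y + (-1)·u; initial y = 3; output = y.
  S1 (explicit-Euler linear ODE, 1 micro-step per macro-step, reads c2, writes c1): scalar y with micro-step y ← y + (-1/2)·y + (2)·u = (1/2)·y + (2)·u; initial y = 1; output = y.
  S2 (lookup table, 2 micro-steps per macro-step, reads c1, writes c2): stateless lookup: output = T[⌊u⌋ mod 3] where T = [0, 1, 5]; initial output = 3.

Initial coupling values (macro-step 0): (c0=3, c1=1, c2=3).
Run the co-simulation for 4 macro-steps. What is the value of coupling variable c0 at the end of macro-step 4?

macro 1: S0 reads c2=3 → after 1×micro: -3; S1 reads c2=3 → after 1×micro: 13/2; S2 reads c1=1 → after 2×micro: 1 ⇒ (c0=-3, c1=13/2, c2=1)
macro 2: S0 reads c2=1 → after 1×micro: -1; S1 reads c2=1 → after 1×micro: 21/4; S2 reads c1=13/2 → after 2×micro: 0 ⇒ (c0=-1, c1=21/4, c2=0)
macro 3: S0 reads c2=0 → after 1×micro: 0; S1 reads c2=0 → after 1×micro: 21/8; S2 reads c1=21/4 → after 2×micro: 5 ⇒ (c0=0, c1=21/8, c2=5)
macro 4: S0 reads c2=5 → after 1×micro: -5; S1 reads c2=5 → after 1×micro: 181/16; S2 reads c1=21/8 → after 2×micro: 5 ⇒ (c0=-5, c1=181/16, c2=5)

c0 at macro-step 4 = -5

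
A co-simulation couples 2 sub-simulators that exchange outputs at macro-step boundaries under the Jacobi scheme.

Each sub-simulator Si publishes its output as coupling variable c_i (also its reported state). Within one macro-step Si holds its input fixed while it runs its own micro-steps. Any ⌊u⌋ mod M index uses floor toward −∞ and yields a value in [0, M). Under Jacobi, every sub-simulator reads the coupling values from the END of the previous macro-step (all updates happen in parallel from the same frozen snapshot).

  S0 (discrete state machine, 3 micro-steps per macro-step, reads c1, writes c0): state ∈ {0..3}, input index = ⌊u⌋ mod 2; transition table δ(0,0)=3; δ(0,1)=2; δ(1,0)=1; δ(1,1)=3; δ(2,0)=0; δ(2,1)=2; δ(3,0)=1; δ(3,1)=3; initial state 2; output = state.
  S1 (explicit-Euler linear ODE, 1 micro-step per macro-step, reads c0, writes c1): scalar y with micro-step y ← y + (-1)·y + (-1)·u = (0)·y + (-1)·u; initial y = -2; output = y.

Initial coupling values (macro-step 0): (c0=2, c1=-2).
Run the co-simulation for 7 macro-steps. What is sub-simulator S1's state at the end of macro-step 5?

macro 1: S0 reads c1=-2 → after 3×micro: 1; S1 reads c0=2 → after 1×micro: -2 ⇒ (c0=1, c1=-2)
macro 2: S0 reads c1=-2 → after 3×micro: 1; S1 reads c0=1 → after 1×micro: -1 ⇒ (c0=1, c1=-1)
macro 3: S0 reads c1=-1 → after 3×micro: 3; S1 reads c0=1 → after 1×micro: -1 ⇒ (c0=3, c1=-1)
macro 4: S0 reads c1=-1 → after 3×micro: 3; S1 reads c0=3 → after 1×micro: -3 ⇒ (c0=3, c1=-3)
macro 5: S0 reads c1=-3 → after 3×micro: 3; S1 reads c0=3 → after 1×micro: -3 ⇒ (c0=3, c1=-3)
macro 6: S0 reads c1=-3 → after 3×micro: 3; S1 reads c0=3 → after 1×micro: -3 ⇒ (c0=3, c1=-3)
macro 7: S0 reads c1=-3 → after 3×micro: 3; S1 reads c0=3 → after 1×micro: -3 ⇒ (c0=3, c1=-3)

S1 state at macro-step 5 = -3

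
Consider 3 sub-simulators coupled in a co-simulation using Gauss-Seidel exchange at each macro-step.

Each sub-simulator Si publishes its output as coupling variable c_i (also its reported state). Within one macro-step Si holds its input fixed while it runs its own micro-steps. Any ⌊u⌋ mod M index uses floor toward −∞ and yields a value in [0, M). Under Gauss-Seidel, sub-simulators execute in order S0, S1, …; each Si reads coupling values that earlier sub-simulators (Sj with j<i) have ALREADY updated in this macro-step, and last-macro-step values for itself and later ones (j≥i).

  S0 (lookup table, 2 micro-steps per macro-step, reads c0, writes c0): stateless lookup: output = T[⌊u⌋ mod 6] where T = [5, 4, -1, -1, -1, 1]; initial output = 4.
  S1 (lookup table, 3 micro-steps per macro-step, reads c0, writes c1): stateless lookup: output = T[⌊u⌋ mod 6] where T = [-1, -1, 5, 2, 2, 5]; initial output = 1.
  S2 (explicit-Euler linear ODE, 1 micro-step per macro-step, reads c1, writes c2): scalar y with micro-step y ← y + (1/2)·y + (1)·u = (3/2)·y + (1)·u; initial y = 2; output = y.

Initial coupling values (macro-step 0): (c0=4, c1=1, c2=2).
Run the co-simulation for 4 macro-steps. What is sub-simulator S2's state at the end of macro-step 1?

macro 1: S0 reads c0=4 → after 2×micro: -1; S1 reads c0=-1 → after 3×micro: 5; S2 reads c1=5 → after 1×micro: 8 ⇒ (c0=-1, c1=5, c2=8)
macro 2: S0 reads c0=-1 → after 2×micro: 1; S1 reads c0=1 → after 3×micro: -1; S2 reads c1=-1 → after 1×micro: 11 ⇒ (c0=1, c1=-1, c2=11)
macro 3: S0 reads c0=1 → after 2×micro: 4; S1 reads c0=4 → after 3×micro: 2; S2 reads c1=2 → after 1×micro: 37/2 ⇒ (c0=4, c1=2, c2=37/2)
macro 4: S0 reads c0=4 → after 2×micro: -1; S1 reads c0=-1 → after 3×micro: 5; S2 reads c1=5 → after 1×micro: 131/4 ⇒ (c0=-1, c1=5, c2=131/4)

S2 state at macro-step 1 = 8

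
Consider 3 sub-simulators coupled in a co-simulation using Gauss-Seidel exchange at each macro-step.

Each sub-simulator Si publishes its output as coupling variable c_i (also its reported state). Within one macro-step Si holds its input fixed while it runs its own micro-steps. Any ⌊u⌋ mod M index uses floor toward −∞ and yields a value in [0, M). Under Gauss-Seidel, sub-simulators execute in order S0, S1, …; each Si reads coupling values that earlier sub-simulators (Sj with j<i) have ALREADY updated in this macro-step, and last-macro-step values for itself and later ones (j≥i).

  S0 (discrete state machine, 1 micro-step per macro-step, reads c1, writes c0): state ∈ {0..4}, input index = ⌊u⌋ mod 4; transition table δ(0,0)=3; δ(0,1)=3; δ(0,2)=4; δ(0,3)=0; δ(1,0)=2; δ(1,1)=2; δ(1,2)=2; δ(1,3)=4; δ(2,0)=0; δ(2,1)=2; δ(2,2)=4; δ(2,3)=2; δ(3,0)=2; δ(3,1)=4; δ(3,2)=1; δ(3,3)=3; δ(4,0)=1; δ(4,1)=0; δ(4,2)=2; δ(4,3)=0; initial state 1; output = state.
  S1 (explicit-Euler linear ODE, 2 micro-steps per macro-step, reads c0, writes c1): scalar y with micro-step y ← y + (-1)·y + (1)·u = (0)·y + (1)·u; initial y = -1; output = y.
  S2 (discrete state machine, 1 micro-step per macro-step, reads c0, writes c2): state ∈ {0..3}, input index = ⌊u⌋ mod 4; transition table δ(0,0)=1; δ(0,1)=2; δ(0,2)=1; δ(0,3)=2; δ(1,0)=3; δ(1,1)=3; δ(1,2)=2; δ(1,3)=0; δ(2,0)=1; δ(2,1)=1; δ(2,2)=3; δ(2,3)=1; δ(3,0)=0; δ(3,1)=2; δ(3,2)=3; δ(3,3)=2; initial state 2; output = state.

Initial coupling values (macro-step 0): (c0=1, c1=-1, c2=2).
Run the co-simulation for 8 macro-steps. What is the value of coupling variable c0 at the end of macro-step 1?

macro 1: S0 reads c1=-1 → after 1×micro: 4; S1 reads c0=4 → after 2×micro: 4; S2 reads c0=4 → after 1×micro: 1 ⇒ (c0=4, c1=4, c2=1)
macro 2: S0 reads c1=4 → after 1×micro: 1; S1 reads c0=1 → after 2×micro: 1; S2 reads c0=1 → after 1×micro: 3 ⇒ (c0=1, c1=1, c2=3)
macro 3: S0 reads c1=1 → after 1×micro: 2; S1 reads c0=2 → after 2×micro: 2; S2 reads c0=2 → after 1×micro: 3 ⇒ (c0=2, c1=2, c2=3)
macro 4: S0 reads c1=2 → after 1×micro: 4; S1 reads c0=4 → after 2×micro: 4; S2 reads c0=4 → after 1×micro: 0 ⇒ (c0=4, c1=4, c2=0)
macro 5: S0 reads c1=4 → after 1×micro: 1; S1 reads c0=1 → after 2×micro: 1; S2 reads c0=1 → after 1×micro: 2 ⇒ (c0=1, c1=1, c2=2)
macro 6: S0 reads c1=1 → after 1×micro: 2; S1 reads c0=2 → after 2×micro: 2; S2 reads c0=2 → after 1×micro: 3 ⇒ (c0=2, c1=2, c2=3)
macro 7: S0 reads c1=2 → after 1×micro: 4; S1 reads c0=4 → after 2×micro: 4; S2 reads c0=4 → after 1×micro: 0 ⇒ (c0=4, c1=4, c2=0)
macro 8: S0 reads c1=4 → after 1×micro: 1; S1 reads c0=1 → after 2×micro: 1; S2 reads c0=1 → after 1×micro: 2 ⇒ (c0=1, c1=1, c2=2)

c0 at macro-step 1 = 4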